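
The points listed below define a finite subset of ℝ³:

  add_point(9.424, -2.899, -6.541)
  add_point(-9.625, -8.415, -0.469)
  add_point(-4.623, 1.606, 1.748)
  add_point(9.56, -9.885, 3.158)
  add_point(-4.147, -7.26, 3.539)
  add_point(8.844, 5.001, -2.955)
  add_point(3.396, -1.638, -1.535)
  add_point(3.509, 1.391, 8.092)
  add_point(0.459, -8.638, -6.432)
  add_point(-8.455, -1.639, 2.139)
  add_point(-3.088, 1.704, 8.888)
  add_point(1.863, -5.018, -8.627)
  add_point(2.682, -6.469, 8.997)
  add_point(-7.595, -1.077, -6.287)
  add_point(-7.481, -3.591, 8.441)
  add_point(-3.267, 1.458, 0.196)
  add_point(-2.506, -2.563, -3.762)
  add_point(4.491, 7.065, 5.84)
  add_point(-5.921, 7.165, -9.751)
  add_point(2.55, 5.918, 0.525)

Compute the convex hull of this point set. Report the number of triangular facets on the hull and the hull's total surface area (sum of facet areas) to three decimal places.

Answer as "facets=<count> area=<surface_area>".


facets=24 area=1164.819

Hull vertices (14/20): indices [0, 1, 3, 5, 7, 8, 9, 10, 11, 12, 13, 14, 17, 18].

Per-facet area ½‖(b−a)×(c−a)‖:
  f1: (p12, p3, p1) → 74.6190
  f2: (p13, p18, p1) → 11.5634
  f3: (p13, p11, p18) → 47.6069
  f4: (p0, p5, p3) → 50.9505
  f5: (p0, p5, p18) → 71.2860
  f6: (p0, p11, p18) → 56.1885
  f7: (p9, p18, p1) → 52.8824
  f8: (p9, p10, p18) → 66.8678
  f9: (p14, p12, p1) → 54.3927
  f10: (p14, p10, p12) → 33.3119
  f11: (p14, p9, p1) → 24.4257
  f12: (p14, p9, p10) → 22.9325
  f13: (p17, p5, p18) → 82.0940
  f14: (p17, p10, p18) → 90.2860
  f15: (p17, p5, p3) → 80.1499
  f16: (p8, p13, p1) → 49.3475
  f17: (p8, p13, p11) → 23.3466
  f18: (p8, p3, p1) → 75.8226
  f19: (p8, p0, p3) → 60.4113
  f20: (p8, p0, p11) → 16.7726
  f21: (p7, p10, p12) → 26.3940
  f22: (p7, p17, p10) → 20.3075
  f23: (p7, p12, p3) → 37.5420
  f24: (p7, p17, p3) → 35.3173
Σ area = 1164.819

Check V−E+F: 14 − 36 + 24 = 2.


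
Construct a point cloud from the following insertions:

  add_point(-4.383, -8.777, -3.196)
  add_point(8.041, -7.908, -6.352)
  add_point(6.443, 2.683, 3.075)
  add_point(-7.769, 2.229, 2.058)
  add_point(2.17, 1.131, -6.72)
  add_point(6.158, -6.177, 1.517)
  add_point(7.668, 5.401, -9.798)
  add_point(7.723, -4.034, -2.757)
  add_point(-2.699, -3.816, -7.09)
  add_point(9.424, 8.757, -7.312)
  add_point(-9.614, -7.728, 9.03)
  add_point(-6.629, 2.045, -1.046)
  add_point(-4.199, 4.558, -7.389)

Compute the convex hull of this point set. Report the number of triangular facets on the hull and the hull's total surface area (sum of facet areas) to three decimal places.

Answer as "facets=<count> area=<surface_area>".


12 of the 13 inputs are extreme points: [0, 1, 2, 3, 5, 6, 7, 8, 9, 10, 11, 12].

Per-facet area ½‖(b−a)×(c−a)‖:
  f1: (p12, p6, p9) → 26.0376
  f2: (p2, p5, p10) → 78.8606
  f3: (p1, p0, p10) → 68.6163
  f4: (p1, p5, p10) → 58.3968
  f5: (p1, p6, p9) → 25.6233
  f6: (p11, p0, p10) → 70.9234
  f7: (p11, p12, p0) → 40.5728
  f8: (p8, p12, p6) → 51.4206
  f9: (p8, p1, p6) → 73.0842
  f10: (p8, p12, p0) → 19.1907
  f11: (p8, p1, p0) → 37.5028
  f12: (p7, p2, p9) → 54.4404
  f13: (p7, p1, p9) → 32.3423
  f14: (p7, p2, p5) → 21.7200
  f15: (p7, p1, p5) → 12.7702
  f16: (p3, p2, p9) → 86.6524
  f17: (p3, p12, p9) → 68.0102
  f18: (p3, p11, p12) → 4.7823
  f19: (p3, p2, p10) → 86.8310
  f20: (p3, p11, p10) → 17.1592
Σ area = 934.937

Check V−E+F: 12 − 30 + 20 = 2.

facets=20 area=934.937


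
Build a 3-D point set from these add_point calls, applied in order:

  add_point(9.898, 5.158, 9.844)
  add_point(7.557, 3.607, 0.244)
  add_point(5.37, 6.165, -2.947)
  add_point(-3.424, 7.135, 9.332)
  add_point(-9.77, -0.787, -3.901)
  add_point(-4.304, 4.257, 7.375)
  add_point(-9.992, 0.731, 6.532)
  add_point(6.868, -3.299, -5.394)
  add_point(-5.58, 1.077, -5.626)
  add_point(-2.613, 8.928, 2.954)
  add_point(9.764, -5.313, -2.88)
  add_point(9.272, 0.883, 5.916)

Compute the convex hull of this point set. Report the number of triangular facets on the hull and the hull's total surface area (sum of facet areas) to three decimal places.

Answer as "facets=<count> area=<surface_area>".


11 of the 12 inputs are extreme points: [0, 1, 2, 3, 4, 6, 7, 8, 9, 10, 11].

Per-facet area ½‖(b−a)×(c−a)‖:
  f1: (p4, p10, p6) → 105.8600
  f2: (p4, p9, p6) → 59.6796
  f3: (p11, p0, p6) → 56.0384
  f4: (p11, p10, p6) → 103.5622
  f5: (p11, p10, p0) → 8.1713
  f6: (p3, p0, p6) → 52.1829
  f7: (p3, p9, p6) → 32.0046
  f8: (p3, p9, p0) → 44.9351
  f9: (p1, p10, p0) → 44.5238
  f10: (p2, p9, p0) → 67.6786
  f11: (p2, p1, p0) → 16.8932
  f12: (p2, p1, p10) → 20.6981
  f13: (p8, p4, p9) → 28.7569
  f14: (p8, p2, p9) → 56.8574
  f15: (p7, p2, p10) → 19.6059
  f16: (p7, p8, p2) → 58.0792
  f17: (p7, p4, p10) → 26.9495
  f18: (p7, p8, p4) → 23.8739
Σ area = 826.351

Euler: V−E+F = 11−27+18 = 2.

facets=18 area=826.351


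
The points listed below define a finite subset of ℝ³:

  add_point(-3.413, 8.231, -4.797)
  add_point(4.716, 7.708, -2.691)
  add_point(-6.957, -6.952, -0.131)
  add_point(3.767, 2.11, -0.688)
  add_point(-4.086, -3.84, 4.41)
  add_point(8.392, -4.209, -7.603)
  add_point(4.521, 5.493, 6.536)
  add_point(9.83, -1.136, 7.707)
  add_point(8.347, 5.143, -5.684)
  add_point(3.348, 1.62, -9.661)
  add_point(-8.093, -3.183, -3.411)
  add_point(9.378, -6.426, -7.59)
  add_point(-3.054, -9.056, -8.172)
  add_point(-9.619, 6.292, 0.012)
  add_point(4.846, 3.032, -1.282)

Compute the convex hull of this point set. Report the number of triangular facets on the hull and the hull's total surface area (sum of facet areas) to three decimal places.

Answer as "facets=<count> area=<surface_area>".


12 of the 15 inputs are extreme points: [0, 1, 2, 4, 6, 7, 8, 9, 10, 11, 12, 13].

Area of each hull facet:
  f1: (p11, p12, p7) → 101.9999
  f2: (p11, p9, p12) → 59.2175
  f3: (p2, p12, p7) → 89.0201
  f4: (p4, p2, p13) → 38.2891
  f5: (p4, p2, p7) → 32.2257
  f6: (p10, p2, p13) → 22.5743
  f7: (p10, p2, p12) → 22.4578
  f8: (p6, p4, p13) → 77.2593
  f9: (p6, p4, p7) → 54.7543
  f10: (p0, p10, p13) → 41.0269
  f11: (p0, p6, p13) → 56.7786
  f12: (p0, p6, p1) → 38.7803
  f13: (p0, p9, p12) → 65.8995
  f14: (p0, p10, p12) → 53.2990
  f15: (p8, p11, p7) → 84.0275
  f16: (p8, p6, p7) → 54.7525
  f17: (p8, p6, p1) → 22.7737
  f18: (p8, p11, p9) → 37.1075
  f19: (p8, p0, p9) → 38.5342
  f20: (p8, p0, p1) → 18.9093
Σ area = 1009.687

Euler characteristic 12−30+20 = 2 ✓

facets=20 area=1009.687


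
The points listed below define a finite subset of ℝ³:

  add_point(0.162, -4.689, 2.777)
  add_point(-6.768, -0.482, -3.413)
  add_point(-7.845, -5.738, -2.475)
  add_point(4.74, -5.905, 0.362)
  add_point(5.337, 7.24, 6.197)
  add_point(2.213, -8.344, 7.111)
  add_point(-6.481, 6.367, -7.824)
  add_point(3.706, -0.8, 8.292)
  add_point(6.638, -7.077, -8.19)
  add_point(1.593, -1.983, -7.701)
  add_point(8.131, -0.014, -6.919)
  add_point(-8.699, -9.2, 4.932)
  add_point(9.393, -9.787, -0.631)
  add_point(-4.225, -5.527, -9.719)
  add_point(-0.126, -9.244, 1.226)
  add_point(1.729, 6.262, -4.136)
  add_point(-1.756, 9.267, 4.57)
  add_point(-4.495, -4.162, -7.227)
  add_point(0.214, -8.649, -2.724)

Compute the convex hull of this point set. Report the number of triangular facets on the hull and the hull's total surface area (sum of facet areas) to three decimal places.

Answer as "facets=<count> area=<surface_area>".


facets=22 area=1119.572

Hull vertices (13/19): indices [2, 4, 5, 6, 7, 8, 10, 11, 12, 13, 15, 16, 18].

Facet areas (half cross-product norm):
  f1: (p7, p16, p11) → 92.4260
  f2: (p18, p12, p11) → 45.2676
  f3: (p18, p13, p11) → 51.4735
  f4: (p6, p16, p11) → 127.5492
  f5: (p6, p10, p13) → 81.8758
  f6: (p8, p10, p12) → 30.9964
  f7: (p8, p10, p13) → 40.4447
  f8: (p8, p18, p12) → 33.6468
  f9: (p8, p18, p13) → 37.2700
  f10: (p5, p12, p11) → 51.2752
  f11: (p5, p7, p11) → 41.5290
  f12: (p5, p7, p12) → 41.1964
  f13: (p4, p10, p12) → 89.0206
  f14: (p4, p7, p12) → 54.4416
  f15: (p4, p7, p16) → 31.7212
  f16: (p2, p13, p11) → 16.8155
  f17: (p2, p6, p11) → 35.7896
  f18: (p2, p6, p13) → 48.6765
  f19: (p15, p6, p10) → 36.3796
  f20: (p15, p4, p10) → 51.2366
  f21: (p15, p6, p16) → 44.2889
  f22: (p15, p4, p16) → 36.2514
Σ area = 1119.572

Euler characteristic 13−33+22 = 2 ✓


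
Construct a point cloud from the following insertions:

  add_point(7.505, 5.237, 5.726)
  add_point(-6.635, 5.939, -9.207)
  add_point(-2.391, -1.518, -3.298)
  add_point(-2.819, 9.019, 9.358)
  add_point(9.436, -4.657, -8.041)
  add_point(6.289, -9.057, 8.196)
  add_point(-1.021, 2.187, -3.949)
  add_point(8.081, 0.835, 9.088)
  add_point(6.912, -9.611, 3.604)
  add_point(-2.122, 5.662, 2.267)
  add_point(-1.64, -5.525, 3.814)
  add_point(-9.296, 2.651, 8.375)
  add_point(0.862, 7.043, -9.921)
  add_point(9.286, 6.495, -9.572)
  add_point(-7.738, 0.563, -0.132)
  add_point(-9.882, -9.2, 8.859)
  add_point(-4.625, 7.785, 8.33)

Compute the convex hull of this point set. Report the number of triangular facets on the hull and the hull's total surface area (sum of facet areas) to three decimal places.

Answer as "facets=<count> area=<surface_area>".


facets=20 area=1390.551

Hull vertices (12/17): indices [0, 1, 3, 4, 5, 7, 8, 11, 12, 13, 15, 16].

Area of each hull facet:
  f1: (p1, p4, p15) → 220.1288
  f2: (p1, p12, p4) → 49.7297
  f3: (p1, p12, p3) → 72.4722
  f4: (p13, p12, p4) → 47.3931
  f5: (p13, p12, p3) → 82.3641
  f6: (p8, p4, p15) → 101.5868
  f7: (p8, p5, p15) → 37.2017
  f8: (p11, p3, p15) → 37.2954
  f9: (p11, p1, p15) → 104.5382
  f10: (p7, p3, p15) → 128.2486
  f11: (p7, p5, p15) → 80.3039
  f12: (p7, p13, p4) → 99.9979
  f13: (p7, p8, p4) → 76.3575
  f14: (p7, p8, p5) → 23.1682
  f15: (p16, p1, p3) → 17.7975
  f16: (p16, p11, p3) → 4.0185
  f17: (p16, p11, p1) → 60.9284
  f18: (p0, p13, p3) → 82.5054
  f19: (p0, p7, p3) → 31.8210
  f20: (p0, p7, p13) → 32.6938
Σ area = 1390.551

Euler characteristic 12−30+20 = 2 ✓


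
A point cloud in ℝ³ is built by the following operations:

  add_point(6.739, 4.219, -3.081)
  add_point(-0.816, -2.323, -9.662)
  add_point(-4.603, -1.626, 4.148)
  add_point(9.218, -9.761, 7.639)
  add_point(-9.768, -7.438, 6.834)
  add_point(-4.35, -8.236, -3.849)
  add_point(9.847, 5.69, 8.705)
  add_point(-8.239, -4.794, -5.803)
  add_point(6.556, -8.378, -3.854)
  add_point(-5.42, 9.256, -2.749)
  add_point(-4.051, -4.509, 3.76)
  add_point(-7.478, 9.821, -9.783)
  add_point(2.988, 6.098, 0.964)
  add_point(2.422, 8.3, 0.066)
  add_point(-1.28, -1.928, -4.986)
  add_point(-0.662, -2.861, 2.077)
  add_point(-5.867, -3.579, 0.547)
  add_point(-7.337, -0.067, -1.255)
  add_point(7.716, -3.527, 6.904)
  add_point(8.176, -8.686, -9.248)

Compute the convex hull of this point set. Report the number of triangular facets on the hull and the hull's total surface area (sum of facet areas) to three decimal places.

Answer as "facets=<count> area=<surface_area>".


facets=18 area=1356.843

Hull vertices (11/20): indices [0, 1, 3, 4, 5, 6, 7, 9, 11, 13, 19].

Triangle areas on the boundary:
  f1: (p3, p6, p4) → 147.9248
  f2: (p19, p3, p6) → 131.3878
  f3: (p9, p6, p4) → 184.5401
  f4: (p9, p11, p4) → 64.0944
  f5: (p7, p11, p4) → 87.6926
  f6: (p5, p3, p4) → 104.3815
  f7: (p5, p19, p3) → 108.9767
  f8: (p5, p7, p4) → 33.2743
  f9: (p5, p7, p19) → 32.2396
  f10: (p0, p19, p6) → 76.7184
  f11: (p0, p19, p11) → 117.1440
  f12: (p13, p9, p6) → 24.3623
  f13: (p13, p9, p11) → 24.8473
  f14: (p13, p0, p6) → 38.5086
  f15: (p13, p0, p11) → 46.3569
  f16: (p1, p19, p11) → 33.4825
  f17: (p1, p7, p11) → 59.6682
  f18: (p1, p7, p19) → 41.2435
Σ area = 1356.843

Check V−E+F: 11 − 27 + 18 = 2.


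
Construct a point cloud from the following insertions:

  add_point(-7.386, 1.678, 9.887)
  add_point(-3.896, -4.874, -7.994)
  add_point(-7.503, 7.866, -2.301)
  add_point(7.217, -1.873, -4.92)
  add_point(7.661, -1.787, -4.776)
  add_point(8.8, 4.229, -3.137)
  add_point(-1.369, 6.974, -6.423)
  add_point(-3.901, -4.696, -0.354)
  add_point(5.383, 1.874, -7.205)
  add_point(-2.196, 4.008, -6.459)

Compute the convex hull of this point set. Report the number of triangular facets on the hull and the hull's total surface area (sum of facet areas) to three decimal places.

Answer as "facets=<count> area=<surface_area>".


facets=14 area=614.436

9 of the 10 inputs are extreme points: [0, 1, 2, 3, 4, 5, 6, 7, 8].

Facet areas (half cross-product norm):
  f1: (p0, p5, p2) → 114.0866
  f2: (p0, p1, p2) → 98.3833
  f3: (p4, p0, p5) → 66.0438
  f4: (p6, p5, p2) → 32.0793
  f5: (p6, p1, p2) → 45.4609
  f6: (p7, p0, p1) → 26.9432
  f7: (p7, p4, p1) → 45.6420
  f8: (p7, p4, p0) → 72.4527
  f9: (p8, p4, p5) → 13.6504
  f10: (p8, p6, p5) → 24.3747
  f11: (p8, p6, p1) → 46.8711
  f12: (p3, p4, p1) → 0.2374
  f13: (p3, p8, p1) → 27.1593
  f14: (p3, p8, p4) → 1.0515
Σ area = 614.436

Euler: V−E+F = 9−21+14 = 2.


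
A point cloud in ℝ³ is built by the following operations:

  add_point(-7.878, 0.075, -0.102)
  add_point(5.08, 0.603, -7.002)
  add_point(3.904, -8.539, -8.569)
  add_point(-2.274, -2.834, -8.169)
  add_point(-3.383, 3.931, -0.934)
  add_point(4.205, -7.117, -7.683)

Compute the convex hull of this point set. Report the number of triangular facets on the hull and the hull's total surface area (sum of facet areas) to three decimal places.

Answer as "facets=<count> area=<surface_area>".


facets=8 area=234.360

Extreme-point indices: [0, 1, 2, 3, 4, 5] — 6 of 6 on the boundary.

Facet areas (half cross-product norm):
  f1: (p3, p2, p0) → 33.4428
  f2: (p3, p2, p1) → 32.1081
  f3: (p3, p4, p0) → 28.8338
  f4: (p3, p4, p1) → 39.1381
  f5: (p5, p2, p0) → 11.8575
  f6: (p5, p4, p0) → 44.8489
  f7: (p5, p2, p1) → 2.9986
  f8: (p5, p4, p1) → 41.1322
Σ area = 234.360

Euler characteristic 6−12+8 = 2 ✓


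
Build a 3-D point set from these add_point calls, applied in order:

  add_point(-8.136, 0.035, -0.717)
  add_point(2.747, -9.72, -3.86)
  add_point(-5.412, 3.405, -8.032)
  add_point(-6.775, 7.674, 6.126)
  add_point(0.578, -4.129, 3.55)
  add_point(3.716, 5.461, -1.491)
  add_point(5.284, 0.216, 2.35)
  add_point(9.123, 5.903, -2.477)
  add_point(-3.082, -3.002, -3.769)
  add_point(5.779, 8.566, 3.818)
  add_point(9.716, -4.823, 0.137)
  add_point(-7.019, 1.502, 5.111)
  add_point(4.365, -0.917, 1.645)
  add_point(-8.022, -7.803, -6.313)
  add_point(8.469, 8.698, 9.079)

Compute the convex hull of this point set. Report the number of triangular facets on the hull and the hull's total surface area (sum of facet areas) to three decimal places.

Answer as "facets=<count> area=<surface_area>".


11 of the 15 inputs are extreme points: [0, 1, 2, 3, 4, 7, 9, 10, 11, 13, 14].

Triangle areas on the boundary:
  f1: (p13, p2, p0) → 40.2663
  f2: (p4, p14, p10) → 75.2454
  f3: (p3, p9, p14) → 36.2158
  f4: (p3, p2, p0) → 42.7564
  f5: (p3, p9, p2) → 92.1852
  f6: (p1, p4, p10) → 39.6556
  f7: (p1, p4, p13) → 52.8358
  f8: (p1, p13, p2) → 65.2061
  f9: (p7, p9, p2) → 59.8576
  f10: (p7, p1, p10) → 48.4268
  f11: (p7, p1, p2) → 113.7588
  f12: (p7, p14, p10) → 65.8219
  f13: (p7, p9, p14) → 18.8653
  f14: (p11, p4, p14) → 76.1651
  f15: (p11, p3, p14) → 48.2655
  f16: (p11, p4, p13) → 63.4710
  f17: (p11, p13, p0) → 19.5670
  f18: (p11, p3, p0) → 17.5483
Σ area = 976.114

Euler characteristic 11−27+18 = 2 ✓

facets=18 area=976.114


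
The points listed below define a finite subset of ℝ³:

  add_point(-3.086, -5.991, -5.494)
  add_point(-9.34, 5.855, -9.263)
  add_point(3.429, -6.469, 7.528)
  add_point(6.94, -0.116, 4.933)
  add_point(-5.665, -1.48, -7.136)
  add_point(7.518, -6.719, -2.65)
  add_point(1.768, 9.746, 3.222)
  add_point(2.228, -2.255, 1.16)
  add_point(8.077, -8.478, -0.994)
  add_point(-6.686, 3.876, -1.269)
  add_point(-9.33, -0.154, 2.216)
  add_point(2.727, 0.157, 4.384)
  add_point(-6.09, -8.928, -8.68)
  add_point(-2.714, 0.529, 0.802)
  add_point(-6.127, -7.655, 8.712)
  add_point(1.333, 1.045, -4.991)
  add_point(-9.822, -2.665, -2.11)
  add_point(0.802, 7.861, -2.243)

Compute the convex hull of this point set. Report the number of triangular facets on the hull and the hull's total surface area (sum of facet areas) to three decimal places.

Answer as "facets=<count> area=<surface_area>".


facets=20 area=1020.210

12 of the 18 inputs are extreme points: [1, 2, 3, 5, 6, 8, 10, 12, 14, 15, 16, 17].

Area of each hull facet:
  f1: (p2, p14, p8) → 40.4114
  f2: (p2, p14, p6) → 81.6724
  f3: (p12, p1, p16) → 54.5926
  f4: (p12, p14, p16) → 59.8219
  f5: (p12, p14, p8) → 123.6721
  f6: (p17, p1, p6) → 25.8196
  f7: (p10, p14, p6) → 76.0285
  f8: (p10, p1, p6) → 93.5577
  f9: (p10, p14, p16) → 25.6365
  f10: (p10, p1, p16) → 27.5925
  f11: (p3, p2, p8) → 35.9864
  f12: (p3, p2, p6) → 35.8754
  f13: (p15, p17, p1) → 43.9255
  f14: (p15, p12, p1) → 77.3083
  f15: (p5, p17, p6) → 45.6030
  f16: (p5, p3, p6) → 49.5886
  f17: (p5, p3, p8) → 12.4833
  f18: (p5, p15, p17) → 28.1512
  f19: (p5, p12, p8) → 17.3518
  f20: (p5, p15, p12) → 65.1315
Σ area = 1020.210

Euler characteristic 12−30+20 = 2 ✓


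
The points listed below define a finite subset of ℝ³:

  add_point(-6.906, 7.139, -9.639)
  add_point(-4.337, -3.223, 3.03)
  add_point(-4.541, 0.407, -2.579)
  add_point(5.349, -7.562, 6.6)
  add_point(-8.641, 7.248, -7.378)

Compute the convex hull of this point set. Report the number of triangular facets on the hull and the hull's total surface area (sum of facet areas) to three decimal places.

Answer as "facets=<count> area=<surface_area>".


facets=6 area=190.848

Hull vertices (5/5): indices [0, 1, 2, 3, 4].

Per-facet area ½‖(b−a)×(c−a)‖:
  f1: (p0, p3, p4) → 35.1169
  f2: (p1, p3, p4) → 59.6001
  f3: (p2, p0, p4) → 13.1890
  f4: (p2, p1, p4) → 16.6255
  f5: (p2, p0, p3) → 34.0003
  f6: (p2, p1, p3) → 32.3159
Σ area = 190.848

Euler characteristic 5−9+6 = 2 ✓


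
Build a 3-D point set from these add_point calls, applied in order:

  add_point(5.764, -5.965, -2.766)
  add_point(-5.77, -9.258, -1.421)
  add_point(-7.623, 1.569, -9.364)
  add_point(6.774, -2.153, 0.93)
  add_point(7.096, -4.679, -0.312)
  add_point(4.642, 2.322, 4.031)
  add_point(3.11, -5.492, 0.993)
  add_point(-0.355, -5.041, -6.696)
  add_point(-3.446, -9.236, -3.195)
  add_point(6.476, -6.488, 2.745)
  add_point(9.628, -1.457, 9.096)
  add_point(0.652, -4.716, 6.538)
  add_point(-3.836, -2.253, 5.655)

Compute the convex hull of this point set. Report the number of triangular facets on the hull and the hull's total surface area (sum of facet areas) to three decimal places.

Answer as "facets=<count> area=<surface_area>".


Extreme-point indices: [0, 1, 2, 3, 4, 5, 7, 8, 9, 10, 11, 12] — 12 of 13 on the boundary.

Area of each hull facet:
  f1: (p12, p1, p2) → 68.2758
  f2: (p12, p5, p2) → 77.7769
  f3: (p12, p5, p10) → 38.4173
  f4: (p7, p0, p2) → 21.4497
  f5: (p3, p5, p10) → 22.7767
  f6: (p3, p5, p2) → 52.3077
  f7: (p3, p0, p2) → 44.9458
  f8: (p11, p12, p10) → 19.0150
  f9: (p11, p12, p1) → 26.3208
  f10: (p11, p9, p10) → 30.3060
  f11: (p11, p9, p1) → 40.1286
  f12: (p8, p9, p1) → 16.1976
  f13: (p8, p9, p0) → 27.0622
  f14: (p8, p7, p0) → 23.0014
  f15: (p8, p1, p2) → 19.1724
  f16: (p8, p7, p2) → 31.1081
  f17: (p4, p3, p10) → 10.9994
  f18: (p4, p3, p0) → 3.2183
  f19: (p4, p9, p10) → 15.1066
  f20: (p4, p9, p0) → 5.0979
Σ area = 592.684

Check V−E+F: 12 − 30 + 20 = 2.

facets=20 area=592.684


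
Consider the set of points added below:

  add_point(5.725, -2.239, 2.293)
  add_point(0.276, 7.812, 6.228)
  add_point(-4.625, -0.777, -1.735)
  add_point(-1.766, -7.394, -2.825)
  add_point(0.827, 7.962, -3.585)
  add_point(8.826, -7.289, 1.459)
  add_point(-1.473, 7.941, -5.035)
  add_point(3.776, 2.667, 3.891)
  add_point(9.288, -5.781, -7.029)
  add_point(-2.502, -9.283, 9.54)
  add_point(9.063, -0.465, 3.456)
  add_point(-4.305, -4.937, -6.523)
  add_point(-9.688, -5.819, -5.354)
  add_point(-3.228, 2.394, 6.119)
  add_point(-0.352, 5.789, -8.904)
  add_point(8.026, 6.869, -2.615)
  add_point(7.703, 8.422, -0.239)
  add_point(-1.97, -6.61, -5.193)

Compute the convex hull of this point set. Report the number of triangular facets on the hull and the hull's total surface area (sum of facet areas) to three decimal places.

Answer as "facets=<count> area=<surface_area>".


facets=24 area=1038.479

14 of the 18 inputs are extreme points: [1, 3, 5, 6, 8, 9, 10, 11, 12, 13, 14, 15, 16, 17].

Facet areas (half cross-product norm):
  f1: (p3, p9, p12) → 51.0867
  f2: (p10, p1, p16) → 46.9812
  f3: (p10, p1, p9) → 94.9394
  f4: (p11, p8, p12) → 10.5916
  f5: (p11, p14, p12) → 27.9256
  f6: (p11, p14, p8) → 76.1881
  f7: (p15, p14, p8) → 69.1625
  f8: (p15, p14, p16) → 13.3378
  f9: (p15, p10, p8) → 54.9611
  f10: (p15, p10, p16) → 13.6133
  f11: (p17, p8, p12) → 11.0835
  f12: (p17, p3, p12) → 9.6250
  f13: (p17, p3, p8) → 14.2478
  f14: (p13, p9, p12) → 90.9404
  f15: (p13, p1, p9) → 25.2272
  f16: (p6, p14, p16) → 23.2063
  f17: (p6, p1, p16) → 47.5871
  f18: (p6, p14, p12) → 34.9661
  f19: (p6, p13, p12) → 90.9119
  f20: (p6, p13, p1) → 36.6285
  f21: (p5, p10, p8) → 30.5341
  f22: (p5, p10, p9) → 50.0021
  f23: (p5, p3, p8) → 46.7716
  f24: (p5, p3, p9) → 67.9604
Σ area = 1038.479

Euler characteristic 14−36+24 = 2 ✓


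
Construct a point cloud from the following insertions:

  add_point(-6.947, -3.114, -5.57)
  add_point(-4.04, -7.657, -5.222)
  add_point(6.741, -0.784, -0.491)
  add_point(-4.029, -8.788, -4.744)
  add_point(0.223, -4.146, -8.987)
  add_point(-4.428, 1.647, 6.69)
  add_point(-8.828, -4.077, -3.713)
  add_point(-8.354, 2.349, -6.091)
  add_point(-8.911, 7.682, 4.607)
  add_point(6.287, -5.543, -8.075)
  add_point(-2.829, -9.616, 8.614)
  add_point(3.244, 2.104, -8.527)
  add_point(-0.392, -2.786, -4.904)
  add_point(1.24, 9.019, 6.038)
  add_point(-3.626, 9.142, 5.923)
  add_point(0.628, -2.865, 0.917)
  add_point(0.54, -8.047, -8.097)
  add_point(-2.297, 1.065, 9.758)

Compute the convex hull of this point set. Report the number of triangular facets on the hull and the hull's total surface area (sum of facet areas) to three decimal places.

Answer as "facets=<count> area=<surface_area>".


14 of the 18 inputs are extreme points: [0, 2, 3, 4, 6, 7, 8, 9, 10, 11, 13, 14, 16, 17].

Triangle areas on the boundary:
  f1: (p6, p10, p8) → 104.8824
  f2: (p3, p6, p10) → 45.6638
  f3: (p3, p0, p6) → 9.0179
  f4: (p17, p10, p2) → 72.9455
  f5: (p17, p13, p2) → 59.1021
  f6: (p17, p10, p8) → 48.5821
  f7: (p7, p0, p4) → 21.5895
  f8: (p7, p6, p8) → 40.8709
  f9: (p7, p0, p6) → 7.7649
  f10: (p11, p13, p2) → 59.9261
  f11: (p11, p7, p4) → 37.9204
  f12: (p16, p3, p10) → 32.8058
  f13: (p16, p0, p4) → 15.9911
  f14: (p16, p3, p0) → 18.1088
  f15: (p14, p7, p8) → 32.3842
  f16: (p14, p11, p7) → 85.6352
  f17: (p14, p11, p13) → 39.3005
  f18: (p14, p17, p8) → 25.4849
  f19: (p14, p17, p13) → 21.6486
  f20: (p9, p11, p4) → 21.2976
  f21: (p9, p16, p4) → 11.9403
  f22: (p9, p11, p2) → 33.4029
  f23: (p9, p10, p2) → 70.3185
  f24: (p9, p16, p10) → 52.4207
Σ area = 969.005

Euler: V−E+F = 14−36+24 = 2.

facets=24 area=969.005


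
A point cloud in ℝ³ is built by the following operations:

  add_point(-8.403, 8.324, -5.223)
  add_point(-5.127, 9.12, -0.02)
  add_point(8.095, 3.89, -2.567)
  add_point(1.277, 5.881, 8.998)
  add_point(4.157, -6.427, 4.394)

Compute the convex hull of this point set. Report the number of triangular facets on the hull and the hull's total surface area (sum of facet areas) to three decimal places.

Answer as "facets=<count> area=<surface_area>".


Hull vertices (5/5): indices [0, 1, 2, 3, 4].

Facet areas (half cross-product norm):
  f1: (p4, p2, p0) → 112.8416
  f2: (p3, p4, p0) → 116.8139
  f3: (p3, p4, p2) → 77.2201
  f4: (p1, p2, p0) → 42.8646
  f5: (p1, p3, p0) → 14.4785
  f6: (p1, p3, p2) → 73.3669
Σ area = 437.586

Euler characteristic 5−9+6 = 2 ✓

facets=6 area=437.586


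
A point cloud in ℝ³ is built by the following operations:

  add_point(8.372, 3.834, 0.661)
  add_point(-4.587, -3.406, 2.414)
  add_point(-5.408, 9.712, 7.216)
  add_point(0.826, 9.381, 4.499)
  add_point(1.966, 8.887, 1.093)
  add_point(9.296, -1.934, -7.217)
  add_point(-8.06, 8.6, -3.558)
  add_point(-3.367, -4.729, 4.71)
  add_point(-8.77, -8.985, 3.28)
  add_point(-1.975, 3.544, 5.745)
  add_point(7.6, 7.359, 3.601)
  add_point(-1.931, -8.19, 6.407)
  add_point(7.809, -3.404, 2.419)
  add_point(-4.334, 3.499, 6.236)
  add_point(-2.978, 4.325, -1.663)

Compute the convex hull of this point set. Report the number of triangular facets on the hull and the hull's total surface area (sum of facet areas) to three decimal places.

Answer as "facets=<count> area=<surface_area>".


facets=16 area=903.831

Points on the hull: [0, 2, 3, 4, 5, 6, 8, 10, 11, 12] (10 of 15).

Facet areas (half cross-product norm):
  f1: (p6, p5, p8) → 180.1699
  f2: (p6, p2, p8) → 101.9818
  f3: (p12, p0, p5) → 33.9751
  f4: (p4, p6, p5) → 84.1345
  f5: (p11, p5, p8) → 68.0557
  f6: (p11, p12, p5) → 48.4847
  f7: (p11, p2, p8) → 68.9298
  f8: (p10, p12, p0) → 14.2513
  f9: (p10, p11, p2) → 116.6557
  f10: (p10, p11, p12) → 58.4689
  f11: (p10, p0, p5) → 5.6933
  f12: (p10, p4, p5) → 45.5930
  f13: (p3, p6, p2) → 37.3908
  f14: (p3, p4, p6) → 19.9122
  f15: (p3, p10, p2) → 8.6373
  f16: (p3, p10, p4) → 11.4972
Σ area = 903.831

Euler characteristic 10−24+16 = 2 ✓


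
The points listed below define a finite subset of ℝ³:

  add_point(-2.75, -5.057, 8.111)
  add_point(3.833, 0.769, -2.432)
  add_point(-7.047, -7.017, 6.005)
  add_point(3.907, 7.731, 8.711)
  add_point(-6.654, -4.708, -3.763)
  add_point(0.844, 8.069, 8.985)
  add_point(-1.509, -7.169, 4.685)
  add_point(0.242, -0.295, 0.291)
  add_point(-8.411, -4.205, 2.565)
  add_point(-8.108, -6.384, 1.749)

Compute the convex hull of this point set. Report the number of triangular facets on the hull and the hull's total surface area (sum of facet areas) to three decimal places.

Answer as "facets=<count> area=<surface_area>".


Points on the hull: [0, 1, 2, 3, 4, 5, 6, 8, 9] (9 of 10).

Facet areas (half cross-product norm):
  f1: (p1, p6, p3) → 77.4445
  f2: (p1, p4, p6) → 54.8904
  f3: (p0, p6, p3) → 28.5503
  f4: (p9, p4, p8) → 6.9413
  f5: (p9, p4, p6) → 21.2194
  f6: (p5, p0, p3) → 20.8560
  f7: (p5, p4, p8) → 52.6957
  f8: (p5, p1, p3) → 20.1592
  f9: (p5, p1, p4) → 81.7441
  f10: (p2, p5, p8) → 38.7132
  f11: (p2, p5, p0) → 27.9426
  f12: (p2, p9, p8) → 5.1233
  f13: (p2, p0, p6) → 10.4651
  f14: (p2, p9, p6) → 12.6184
Σ area = 459.363

Euler characteristic 9−21+14 = 2 ✓

facets=14 area=459.363


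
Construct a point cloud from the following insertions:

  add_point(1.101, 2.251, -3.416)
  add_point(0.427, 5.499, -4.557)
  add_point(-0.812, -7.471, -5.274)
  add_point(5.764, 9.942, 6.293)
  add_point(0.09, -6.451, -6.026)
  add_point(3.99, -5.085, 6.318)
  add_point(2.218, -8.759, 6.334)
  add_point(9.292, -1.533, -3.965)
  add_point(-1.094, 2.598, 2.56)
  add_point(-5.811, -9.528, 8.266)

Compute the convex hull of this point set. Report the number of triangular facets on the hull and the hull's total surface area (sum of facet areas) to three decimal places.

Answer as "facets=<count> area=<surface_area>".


facets=14 area=683.704

Hull vertices (9/10): indices [1, 2, 3, 4, 5, 6, 7, 8, 9].

Area of each hull facet:
  f1: (p1, p3, p7) → 72.1103
  f2: (p1, p4, p7) → 55.2215
  f3: (p8, p3, p9) → 57.3854
  f4: (p8, p1, p9) → 37.1046
  f5: (p8, p1, p3) → 41.9108
  f6: (p5, p3, p7) → 85.9669
  f7: (p5, p6, p7) → 21.9420
  f8: (p5, p3, p9) → 71.2258
  f9: (p5, p6, p9) → 14.6005
  f10: (p2, p4, p7) → 5.8142
  f11: (p2, p6, p7) → 68.5372
  f12: (p2, p6, p9) → 50.0346
  f13: (p2, p1, p9) → 94.4124
  f14: (p2, p1, p4) → 7.4383
Σ area = 683.704

Check V−E+F: 9 − 21 + 14 = 2.


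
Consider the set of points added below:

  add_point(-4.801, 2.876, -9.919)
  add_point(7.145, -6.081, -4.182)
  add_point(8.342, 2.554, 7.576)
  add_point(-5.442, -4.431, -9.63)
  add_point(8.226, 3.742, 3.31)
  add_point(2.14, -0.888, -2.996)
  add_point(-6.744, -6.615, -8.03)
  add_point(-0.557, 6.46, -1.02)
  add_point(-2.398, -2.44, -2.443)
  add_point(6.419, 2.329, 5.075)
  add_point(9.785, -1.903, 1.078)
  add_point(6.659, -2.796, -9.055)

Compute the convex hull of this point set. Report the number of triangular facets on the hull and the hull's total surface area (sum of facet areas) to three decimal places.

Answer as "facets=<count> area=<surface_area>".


Extreme-point indices: [0, 1, 2, 3, 4, 6, 7, 8, 10, 11] — 10 of 12 on the boundary.

Facet areas (half cross-product norm):
  f1: (p0, p7, p6) → 50.1833
  f2: (p11, p0, p7) → 64.7683
  f3: (p1, p11, p6) → 40.8315
  f4: (p1, p11, p10) → 20.2328
  f5: (p1, p2, p6) → 100.1784
  f6: (p1, p2, p10) → 15.3518
  f7: (p3, p0, p6) → 6.8662
  f8: (p3, p11, p6) → 15.8894
  f9: (p3, p11, p0) → 43.7921
  f10: (p8, p7, p6) → 26.8997
  f11: (p8, p2, p6) → 15.8132
  f12: (p8, p2, p7) → 59.5984
  f13: (p4, p11, p7) → 67.0916
  f14: (p4, p2, p7) → 19.4325
  f15: (p4, p11, p10) → 31.3410
  f16: (p4, p2, p10) → 13.8188
Σ area = 592.089

Check V−E+F: 10 − 24 + 16 = 2.

facets=16 area=592.089


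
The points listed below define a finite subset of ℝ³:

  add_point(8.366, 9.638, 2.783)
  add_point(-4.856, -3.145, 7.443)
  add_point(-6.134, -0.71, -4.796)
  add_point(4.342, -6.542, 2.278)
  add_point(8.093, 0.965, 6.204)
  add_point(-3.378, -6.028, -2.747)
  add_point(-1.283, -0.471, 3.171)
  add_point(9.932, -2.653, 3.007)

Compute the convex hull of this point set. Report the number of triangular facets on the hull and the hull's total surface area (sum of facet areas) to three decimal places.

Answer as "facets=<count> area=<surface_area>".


facets=10 area=518.252

7 of the 8 inputs are extreme points: [0, 1, 2, 3, 4, 5, 7].

Facet areas (half cross-product norm):
  f1: (p0, p7, p2) → 108.3859
  f2: (p1, p0, p2) → 113.5347
  f3: (p5, p7, p2) → 44.5846
  f4: (p5, p1, p2) → 33.8367
  f5: (p4, p0, p7) → 21.9353
  f6: (p4, p1, p0) → 59.8028
  f7: (p3, p5, p7) → 22.2676
  f8: (p3, p5, p1) → 45.4514
  f9: (p3, p4, p7) → 17.4250
  f10: (p3, p4, p1) → 51.0282
Σ area = 518.252

Euler: V−E+F = 7−15+10 = 2.


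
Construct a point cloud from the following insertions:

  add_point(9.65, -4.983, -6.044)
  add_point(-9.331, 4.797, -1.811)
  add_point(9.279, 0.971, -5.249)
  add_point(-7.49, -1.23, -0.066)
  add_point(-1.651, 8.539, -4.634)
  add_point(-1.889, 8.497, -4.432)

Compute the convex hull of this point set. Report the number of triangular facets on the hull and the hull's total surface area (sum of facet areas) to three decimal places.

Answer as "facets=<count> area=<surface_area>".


facets=8 area=329.348

Hull vertices (6/6): indices [0, 1, 2, 3, 4, 5].

Facet areas (half cross-product norm):
  f1: (p4, p0, p1) → 76.9546
  f2: (p3, p0, p1) → 56.5213
  f3: (p2, p4, p0) → 31.4429
  f4: (p2, p3, p0) → 53.2114
  f5: (p5, p4, p1) → 0.6128
  f6: (p5, p3, p1) → 27.7206
  f7: (p5, p2, p4) → 1.7157
  f8: (p5, p2, p3) → 81.1683
Σ area = 329.348

Euler characteristic 6−12+8 = 2 ✓


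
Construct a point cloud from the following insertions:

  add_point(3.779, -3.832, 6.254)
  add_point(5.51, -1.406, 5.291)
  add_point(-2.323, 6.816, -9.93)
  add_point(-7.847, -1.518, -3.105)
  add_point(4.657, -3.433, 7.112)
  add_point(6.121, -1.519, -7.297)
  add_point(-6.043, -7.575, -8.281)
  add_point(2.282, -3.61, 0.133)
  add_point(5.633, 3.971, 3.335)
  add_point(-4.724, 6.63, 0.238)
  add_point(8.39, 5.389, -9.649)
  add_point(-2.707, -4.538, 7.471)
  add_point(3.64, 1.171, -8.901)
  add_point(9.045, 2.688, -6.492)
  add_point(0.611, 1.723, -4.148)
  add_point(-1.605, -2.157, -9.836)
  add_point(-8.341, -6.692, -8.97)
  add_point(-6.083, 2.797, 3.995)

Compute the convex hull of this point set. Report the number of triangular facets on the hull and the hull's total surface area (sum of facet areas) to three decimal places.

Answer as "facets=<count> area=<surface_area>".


facets=26 area=864.976

Points on the hull: [0, 1, 2, 3, 4, 5, 6, 8, 9, 10, 11, 13, 15, 16, 17] (15 of 18).

Area of each hull facet:
  f1: (p10, p8, p13) → 18.0431
  f2: (p17, p4, p11) → 31.8384
  f3: (p17, p4, p8) → 48.0340
  f4: (p5, p10, p13) → 10.3457
  f5: (p5, p4, p13) → 37.8811
  f6: (p15, p2, p16) → 32.0663
  f7: (p15, p10, p2) → 47.5683
  f8: (p15, p5, p10) → 30.1303
  f9: (p0, p4, p11) → 3.5024
  f10: (p0, p5, p4) → 7.8938
  f11: (p1, p8, p13) → 29.3079
  f12: (p1, p4, p13) → 8.6090
  f13: (p1, p4, p8) → 3.7030
  f14: (p9, p17, p8) → 30.5729
  f15: (p9, p10, p2) → 55.3433
  f16: (p9, p10, p8) → 73.9014
  f17: (p3, p11, p16) → 40.7934
  f18: (p3, p17, p11) → 37.3302
  f19: (p3, p9, p17) → 23.1922
  f20: (p3, p2, p16) → 47.3450
  f21: (p3, p9, p2) → 47.1970
  f22: (p6, p15, p16) → 8.9092
  f23: (p6, p15, p5) → 23.8891
  f24: (p6, p0, p5) → 93.8662
  f25: (p6, p11, p16) → 19.3890
  f26: (p6, p0, p11) → 54.3244
Σ area = 864.976

Euler characteristic 15−39+26 = 2 ✓


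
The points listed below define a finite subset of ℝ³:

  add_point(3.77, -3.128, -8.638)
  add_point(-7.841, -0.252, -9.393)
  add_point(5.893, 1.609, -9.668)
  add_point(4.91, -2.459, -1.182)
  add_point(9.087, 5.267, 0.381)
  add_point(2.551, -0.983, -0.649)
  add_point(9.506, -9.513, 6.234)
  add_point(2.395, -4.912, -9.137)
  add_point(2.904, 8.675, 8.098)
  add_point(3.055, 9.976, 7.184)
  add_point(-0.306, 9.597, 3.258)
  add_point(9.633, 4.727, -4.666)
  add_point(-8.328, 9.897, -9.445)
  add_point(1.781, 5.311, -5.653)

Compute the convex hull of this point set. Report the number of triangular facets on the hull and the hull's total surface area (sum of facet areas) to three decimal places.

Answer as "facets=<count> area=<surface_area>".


facets=18 area=991.517

11 of the 14 inputs are extreme points: [0, 1, 2, 4, 6, 7, 8, 9, 10, 11, 12].

Area of each hull facet:
  f1: (p9, p11, p12) → 133.0023
  f2: (p4, p6, p11) → 39.1651
  f3: (p4, p9, p11) → 16.7230
  f4: (p4, p8, p6) → 83.0715
  f5: (p4, p8, p9) → 8.1612
  f6: (p1, p7, p6) → 85.6501
  f7: (p1, p8, p6) → 208.5411
  f8: (p2, p6, p11) → 62.4070
  f9: (p2, p11, p12) → 55.9389
  f10: (p2, p1, p12) → 70.1606
  f11: (p2, p1, p7) → 41.6472
  f12: (p10, p9, p12) → 6.6661
  f13: (p10, p8, p9) → 3.9307
  f14: (p10, p1, p12) → 76.2480
  f15: (p10, p1, p8) → 35.4424
  f16: (p0, p7, p6) → 19.7098
  f17: (p0, p2, p6) → 42.2586
  f18: (p0, p2, p7) → 2.7933
Σ area = 991.517

Check V−E+F: 11 − 27 + 18 = 2.


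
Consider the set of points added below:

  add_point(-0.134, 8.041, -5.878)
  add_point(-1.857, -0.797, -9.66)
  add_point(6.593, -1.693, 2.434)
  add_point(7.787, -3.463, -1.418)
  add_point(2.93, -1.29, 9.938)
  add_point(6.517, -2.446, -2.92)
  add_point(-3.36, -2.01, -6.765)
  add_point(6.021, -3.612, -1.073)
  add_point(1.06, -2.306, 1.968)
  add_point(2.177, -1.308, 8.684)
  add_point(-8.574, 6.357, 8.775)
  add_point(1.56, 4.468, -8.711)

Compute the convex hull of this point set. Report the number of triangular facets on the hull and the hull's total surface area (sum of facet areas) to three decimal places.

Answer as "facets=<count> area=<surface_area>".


facets=20 area=614.896

12 of the 12 inputs are extreme points: [0, 1, 2, 3, 4, 5, 6, 7, 8, 9, 10, 11].

Area of each hull facet:
  f1: (p1, p0, p10) → 81.9587
  f2: (p4, p0, p10) → 112.8968
  f3: (p11, p0, p3) → 28.8627
  f4: (p11, p1, p0) → 13.2912
  f5: (p2, p0, p3) → 31.6623
  f6: (p2, p4, p3) → 7.0735
  f7: (p2, p4, p0) → 58.0310
  f8: (p6, p1, p3) → 21.6594
  f9: (p6, p1, p10) → 23.8784
  f10: (p5, p1, p3) → 4.3747
  f11: (p5, p11, p3) → 2.9241
  f12: (p5, p11, p1) → 31.9090
  f13: (p7, p4, p3) → 9.5467
  f14: (p7, p6, p3) → 6.9739
  f15: (p8, p7, p4) → 23.2106
  f16: (p8, p7, p6) → 29.1217
  f17: (p9, p8, p4) → 1.9482
  f18: (p9, p8, p6) → 11.5569
  f19: (p9, p4, p10) → 8.8254
  f20: (p9, p6, p10) → 105.1908
Σ area = 614.896

Euler: V−E+F = 12−30+20 = 2.


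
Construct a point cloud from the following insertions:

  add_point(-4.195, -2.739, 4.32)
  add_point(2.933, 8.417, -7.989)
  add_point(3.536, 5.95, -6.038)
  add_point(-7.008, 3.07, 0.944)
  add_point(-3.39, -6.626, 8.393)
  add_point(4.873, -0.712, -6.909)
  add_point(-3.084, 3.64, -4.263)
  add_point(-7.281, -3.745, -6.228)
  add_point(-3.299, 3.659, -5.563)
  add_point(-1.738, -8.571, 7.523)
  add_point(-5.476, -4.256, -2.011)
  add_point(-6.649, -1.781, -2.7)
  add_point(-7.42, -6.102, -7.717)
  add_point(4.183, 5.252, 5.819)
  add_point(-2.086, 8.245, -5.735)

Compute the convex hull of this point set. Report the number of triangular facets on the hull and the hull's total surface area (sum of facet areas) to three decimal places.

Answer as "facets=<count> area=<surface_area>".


facets=16 area=725.016

10 of the 15 inputs are extreme points: [1, 2, 3, 4, 5, 7, 9, 12, 13, 14].

Triangle areas on the boundary:
  f1: (p1, p5, p12) → 61.9708
  f2: (p3, p4, p12) → 79.6498
  f3: (p9, p5, p12) → 105.1150
  f4: (p9, p4, p12) → 22.1721
  f5: (p13, p3, p4) → 74.0003
  f6: (p13, p9, p4) → 18.8470
  f7: (p13, p9, p5) → 102.6513
  f8: (p7, p3, p12) → 3.3947
  f9: (p14, p13, p1) → 37.0241
  f10: (p14, p13, p3) → 58.2216
  f11: (p14, p1, p12) → 40.6338
  f12: (p14, p7, p3) → 48.0591
  f13: (p14, p7, p12) → 10.5980
  f14: (p2, p1, p5) → 7.7419
  f15: (p2, p13, p5) → 40.6723
  f16: (p2, p13, p1) → 14.2641
Σ area = 725.016

Euler: V−E+F = 10−24+16 = 2.


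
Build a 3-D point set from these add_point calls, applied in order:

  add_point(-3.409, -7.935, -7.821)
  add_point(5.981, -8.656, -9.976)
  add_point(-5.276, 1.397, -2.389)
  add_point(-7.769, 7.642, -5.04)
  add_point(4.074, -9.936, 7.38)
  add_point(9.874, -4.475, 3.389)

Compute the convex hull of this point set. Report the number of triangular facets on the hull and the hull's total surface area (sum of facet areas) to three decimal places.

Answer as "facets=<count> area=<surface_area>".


facets=8 area=617.799

6 of the 6 inputs are extreme points: [0, 1, 2, 3, 4, 5].

Area of each hull facet:
  f1: (p4, p5, p3) → 102.4729
  f2: (p1, p5, p3) → 153.8754
  f3: (p1, p4, p5) → 64.6320
  f4: (p0, p1, p3) → 73.7569
  f5: (p0, p1, p4) → 80.0784
  f6: (p2, p4, p3) → 21.6056
  f7: (p2, p0, p3) → 31.2963
  f8: (p2, p0, p4) → 90.0811
Σ area = 617.799

Euler: V−E+F = 6−12+8 = 2.


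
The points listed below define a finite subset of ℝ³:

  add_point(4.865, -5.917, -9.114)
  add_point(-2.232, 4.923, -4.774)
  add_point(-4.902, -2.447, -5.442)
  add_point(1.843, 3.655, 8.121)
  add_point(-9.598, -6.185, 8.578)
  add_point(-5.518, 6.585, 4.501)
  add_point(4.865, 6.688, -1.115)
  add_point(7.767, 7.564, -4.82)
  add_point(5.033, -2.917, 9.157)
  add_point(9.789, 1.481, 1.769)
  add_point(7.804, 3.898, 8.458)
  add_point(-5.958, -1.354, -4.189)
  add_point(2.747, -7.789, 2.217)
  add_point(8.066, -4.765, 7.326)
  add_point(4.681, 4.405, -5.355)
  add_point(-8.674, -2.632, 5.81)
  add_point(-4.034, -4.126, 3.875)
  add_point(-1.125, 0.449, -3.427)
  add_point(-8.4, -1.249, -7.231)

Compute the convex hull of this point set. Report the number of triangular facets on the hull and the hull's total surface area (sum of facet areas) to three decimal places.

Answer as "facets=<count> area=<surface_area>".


facets=22 area=1056.784

13 of the 19 inputs are extreme points: [0, 1, 3, 4, 5, 7, 8, 9, 10, 12, 13, 15, 18].

Facet areas (half cross-product norm):
  f1: (p0, p7, p9) → 61.9249
  f2: (p18, p0, p4) → 117.2503
  f3: (p18, p0, p7) → 101.1587
  f4: (p10, p7, p9) → 31.4829
  f5: (p13, p0, p9) → 59.8969
  f6: (p13, p10, p9) → 28.8219
  f7: (p1, p18, p7) → 26.1094
  f8: (p12, p0, p4) → 66.3075
  f9: (p12, p13, p4) → 53.8884
  f10: (p12, p13, p0) → 41.7955
  f11: (p8, p13, p4) → 23.4749
  f12: (p8, p13, p10) → 14.6927
  f13: (p15, p18, p4) → 21.9909
  f14: (p5, p10, p7) → 92.2793
  f15: (p5, p1, p7) → 49.5392
  f16: (p5, p15, p4) → 11.1706
  f17: (p5, p1, p18) → 44.7776
  f18: (p5, p15, p18) → 62.6174
  f19: (p3, p5, p4) → 60.0143
  f20: (p3, p5, p10) → 13.5919
  f21: (p3, p8, p4) → 53.8241
  f22: (p3, p8, p10) → 20.1753
Σ area = 1056.784

Check V−E+F: 13 − 33 + 22 = 2.
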